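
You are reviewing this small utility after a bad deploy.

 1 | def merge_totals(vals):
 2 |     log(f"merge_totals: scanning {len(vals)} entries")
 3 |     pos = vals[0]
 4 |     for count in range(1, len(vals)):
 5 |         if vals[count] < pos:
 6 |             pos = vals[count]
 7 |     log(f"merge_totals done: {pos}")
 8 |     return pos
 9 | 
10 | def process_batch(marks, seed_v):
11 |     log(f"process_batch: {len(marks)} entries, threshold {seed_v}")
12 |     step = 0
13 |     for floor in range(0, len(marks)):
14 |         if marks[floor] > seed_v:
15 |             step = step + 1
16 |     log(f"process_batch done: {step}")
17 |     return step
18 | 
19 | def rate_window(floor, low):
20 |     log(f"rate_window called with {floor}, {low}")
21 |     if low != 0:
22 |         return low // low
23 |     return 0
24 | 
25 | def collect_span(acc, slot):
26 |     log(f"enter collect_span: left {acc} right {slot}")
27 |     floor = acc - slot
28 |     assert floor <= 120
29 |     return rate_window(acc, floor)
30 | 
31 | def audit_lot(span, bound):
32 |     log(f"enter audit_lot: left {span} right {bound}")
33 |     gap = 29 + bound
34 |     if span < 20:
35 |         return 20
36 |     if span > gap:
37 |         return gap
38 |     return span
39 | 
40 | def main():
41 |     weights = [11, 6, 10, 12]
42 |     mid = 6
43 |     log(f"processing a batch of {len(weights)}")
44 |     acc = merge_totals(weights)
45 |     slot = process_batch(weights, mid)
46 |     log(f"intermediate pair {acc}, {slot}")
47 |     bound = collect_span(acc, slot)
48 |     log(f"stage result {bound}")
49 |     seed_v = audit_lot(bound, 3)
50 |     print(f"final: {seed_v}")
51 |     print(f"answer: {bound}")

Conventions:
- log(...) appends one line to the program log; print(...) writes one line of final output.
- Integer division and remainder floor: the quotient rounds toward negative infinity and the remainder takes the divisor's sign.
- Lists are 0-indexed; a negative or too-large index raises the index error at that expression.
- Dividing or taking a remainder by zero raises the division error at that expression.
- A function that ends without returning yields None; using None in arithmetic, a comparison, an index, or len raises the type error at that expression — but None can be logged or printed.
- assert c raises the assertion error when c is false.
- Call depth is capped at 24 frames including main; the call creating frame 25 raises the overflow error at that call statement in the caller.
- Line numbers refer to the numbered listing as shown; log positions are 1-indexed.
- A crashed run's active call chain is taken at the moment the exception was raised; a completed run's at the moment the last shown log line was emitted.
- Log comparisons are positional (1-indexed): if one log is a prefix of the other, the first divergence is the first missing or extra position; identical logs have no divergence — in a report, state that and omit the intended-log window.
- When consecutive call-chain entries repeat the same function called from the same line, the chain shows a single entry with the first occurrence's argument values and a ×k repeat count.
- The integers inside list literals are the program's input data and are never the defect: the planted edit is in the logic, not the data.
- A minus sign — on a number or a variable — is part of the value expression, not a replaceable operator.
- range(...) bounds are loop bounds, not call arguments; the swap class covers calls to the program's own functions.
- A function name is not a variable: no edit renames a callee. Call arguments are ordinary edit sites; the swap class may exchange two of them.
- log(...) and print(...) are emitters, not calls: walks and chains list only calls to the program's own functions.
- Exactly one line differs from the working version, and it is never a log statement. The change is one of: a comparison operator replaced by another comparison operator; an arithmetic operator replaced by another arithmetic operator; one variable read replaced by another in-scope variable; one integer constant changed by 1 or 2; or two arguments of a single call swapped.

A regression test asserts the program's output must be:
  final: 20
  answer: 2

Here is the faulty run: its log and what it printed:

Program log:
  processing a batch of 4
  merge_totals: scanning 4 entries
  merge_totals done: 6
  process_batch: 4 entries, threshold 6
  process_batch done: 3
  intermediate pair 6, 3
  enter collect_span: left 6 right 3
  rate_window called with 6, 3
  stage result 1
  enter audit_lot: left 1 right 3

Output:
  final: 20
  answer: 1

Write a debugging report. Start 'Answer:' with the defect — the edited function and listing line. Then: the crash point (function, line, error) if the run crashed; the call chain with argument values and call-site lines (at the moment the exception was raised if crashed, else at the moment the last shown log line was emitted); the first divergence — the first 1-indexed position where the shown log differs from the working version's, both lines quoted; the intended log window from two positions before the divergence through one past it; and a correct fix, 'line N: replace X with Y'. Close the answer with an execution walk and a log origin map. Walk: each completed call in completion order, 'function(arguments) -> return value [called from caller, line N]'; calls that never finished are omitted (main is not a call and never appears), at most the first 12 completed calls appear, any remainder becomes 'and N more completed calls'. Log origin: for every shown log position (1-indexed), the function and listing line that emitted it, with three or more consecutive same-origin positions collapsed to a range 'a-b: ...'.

Answer: the defect is in rate_window at line 22.
The tell: At log position 9 the runs split — shown 'stage result 1', but the working version logs 'stage result 2'.
Call chain: main -> audit_lot(1, 3) (called at line 49).
First divergence: at position 9 the run shows 'stage result 1' where the working version logs 'stage result 2'.
Intended log window:
  7: enter collect_span: left 6 right 3
  8: rate_window called with 6, 3
  9: stage result 2
  10: enter audit_lot: left 2 right 3
Execution walk:
  merge_totals([11, 6, 10, 12]) -> 6  [called from main, line 44]
  process_batch([11, 6, 10, 12], 6) -> 3  [called from main, line 45]
  rate_window(6, 3) -> 1  [called from collect_span, line 29]
  collect_span(6, 3) -> 1  [called from main, line 47]
  audit_lot(1, 3) -> 20  [called from main, line 49]
Origin of each log line:
  1: logged in main at line 43
  2: logged in merge_totals at line 2
  3: logged in merge_totals at line 7
  4: logged in process_batch at line 11
  5: logged in process_batch at line 16
  6: logged in main at line 46
  7: logged in collect_span at line 26
  8: logged in rate_window at line 20
  9: logged in main at line 48
  10: logged in audit_lot at line 32
A correct fix: line 22: replace `low // low` with `floor // low`.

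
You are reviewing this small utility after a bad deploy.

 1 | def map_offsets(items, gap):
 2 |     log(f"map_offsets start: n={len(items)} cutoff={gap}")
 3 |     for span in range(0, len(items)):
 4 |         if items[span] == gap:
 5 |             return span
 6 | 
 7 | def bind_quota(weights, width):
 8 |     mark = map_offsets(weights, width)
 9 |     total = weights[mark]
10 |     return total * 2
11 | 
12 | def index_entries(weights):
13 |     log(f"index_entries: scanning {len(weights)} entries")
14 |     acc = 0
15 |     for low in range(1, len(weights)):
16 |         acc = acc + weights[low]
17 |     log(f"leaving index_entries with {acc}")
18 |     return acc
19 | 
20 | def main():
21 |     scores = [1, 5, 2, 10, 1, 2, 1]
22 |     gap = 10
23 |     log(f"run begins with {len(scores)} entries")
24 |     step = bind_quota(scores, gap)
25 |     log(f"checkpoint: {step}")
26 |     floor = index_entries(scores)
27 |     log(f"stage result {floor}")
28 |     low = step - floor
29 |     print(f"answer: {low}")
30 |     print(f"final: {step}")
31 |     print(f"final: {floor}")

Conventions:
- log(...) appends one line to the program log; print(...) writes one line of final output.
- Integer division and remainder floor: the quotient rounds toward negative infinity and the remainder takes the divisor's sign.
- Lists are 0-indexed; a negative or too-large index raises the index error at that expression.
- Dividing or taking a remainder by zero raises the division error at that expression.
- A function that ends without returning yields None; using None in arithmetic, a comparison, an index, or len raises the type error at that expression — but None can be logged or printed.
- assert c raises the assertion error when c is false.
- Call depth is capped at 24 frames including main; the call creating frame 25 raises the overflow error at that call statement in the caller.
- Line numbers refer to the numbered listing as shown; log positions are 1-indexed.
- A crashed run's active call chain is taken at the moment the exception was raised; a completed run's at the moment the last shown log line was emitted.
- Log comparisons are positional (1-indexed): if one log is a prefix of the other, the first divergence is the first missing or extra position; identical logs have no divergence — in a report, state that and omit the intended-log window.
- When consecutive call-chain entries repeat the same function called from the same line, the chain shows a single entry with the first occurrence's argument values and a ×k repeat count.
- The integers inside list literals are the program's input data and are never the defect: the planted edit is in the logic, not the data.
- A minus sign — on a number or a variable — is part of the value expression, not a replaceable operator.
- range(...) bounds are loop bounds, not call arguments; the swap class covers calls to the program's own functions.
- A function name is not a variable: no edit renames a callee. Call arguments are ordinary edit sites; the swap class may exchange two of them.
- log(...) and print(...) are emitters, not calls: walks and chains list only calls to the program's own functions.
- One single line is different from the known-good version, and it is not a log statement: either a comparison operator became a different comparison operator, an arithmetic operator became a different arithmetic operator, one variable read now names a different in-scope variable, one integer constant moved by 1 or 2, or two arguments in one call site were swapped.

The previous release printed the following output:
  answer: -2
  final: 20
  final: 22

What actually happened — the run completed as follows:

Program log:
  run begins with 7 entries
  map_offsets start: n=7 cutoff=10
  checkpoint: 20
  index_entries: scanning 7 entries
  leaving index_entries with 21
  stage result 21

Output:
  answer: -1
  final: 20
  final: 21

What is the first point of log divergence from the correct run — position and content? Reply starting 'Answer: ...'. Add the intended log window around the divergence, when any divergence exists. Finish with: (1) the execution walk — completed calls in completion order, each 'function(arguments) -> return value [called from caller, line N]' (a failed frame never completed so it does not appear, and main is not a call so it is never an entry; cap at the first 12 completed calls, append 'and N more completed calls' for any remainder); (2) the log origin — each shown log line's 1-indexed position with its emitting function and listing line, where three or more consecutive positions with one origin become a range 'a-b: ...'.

Answer: position 5; shown 'leaving index_entries with 21' vs intended 'leaving index_entries with 22'.
Intended log window:
  3: checkpoint: 20
  4: index_entries: scanning 7 entries
  5: leaving index_entries with 22
  6: stage result 22
Execution walk:
  map_offsets([1, 5, 2, 10, 1, 2, 1], 10) -> 3  [called from bind_quota, line 8]
  bind_quota([1, 5, 2, 10, 1, 2, 1], 10) -> 20  [called from main, line 24]
  index_entries([1, 5, 2, 10, 1, 2, 1]) -> 21  [called from main, line 26]
Log line origins:
  1: logged in main at line 23
  2: logged in map_offsets at line 2
  3: logged in main at line 25
  4: logged in index_entries at line 13
  5: logged in index_entries at line 17
  6: logged in main at line 27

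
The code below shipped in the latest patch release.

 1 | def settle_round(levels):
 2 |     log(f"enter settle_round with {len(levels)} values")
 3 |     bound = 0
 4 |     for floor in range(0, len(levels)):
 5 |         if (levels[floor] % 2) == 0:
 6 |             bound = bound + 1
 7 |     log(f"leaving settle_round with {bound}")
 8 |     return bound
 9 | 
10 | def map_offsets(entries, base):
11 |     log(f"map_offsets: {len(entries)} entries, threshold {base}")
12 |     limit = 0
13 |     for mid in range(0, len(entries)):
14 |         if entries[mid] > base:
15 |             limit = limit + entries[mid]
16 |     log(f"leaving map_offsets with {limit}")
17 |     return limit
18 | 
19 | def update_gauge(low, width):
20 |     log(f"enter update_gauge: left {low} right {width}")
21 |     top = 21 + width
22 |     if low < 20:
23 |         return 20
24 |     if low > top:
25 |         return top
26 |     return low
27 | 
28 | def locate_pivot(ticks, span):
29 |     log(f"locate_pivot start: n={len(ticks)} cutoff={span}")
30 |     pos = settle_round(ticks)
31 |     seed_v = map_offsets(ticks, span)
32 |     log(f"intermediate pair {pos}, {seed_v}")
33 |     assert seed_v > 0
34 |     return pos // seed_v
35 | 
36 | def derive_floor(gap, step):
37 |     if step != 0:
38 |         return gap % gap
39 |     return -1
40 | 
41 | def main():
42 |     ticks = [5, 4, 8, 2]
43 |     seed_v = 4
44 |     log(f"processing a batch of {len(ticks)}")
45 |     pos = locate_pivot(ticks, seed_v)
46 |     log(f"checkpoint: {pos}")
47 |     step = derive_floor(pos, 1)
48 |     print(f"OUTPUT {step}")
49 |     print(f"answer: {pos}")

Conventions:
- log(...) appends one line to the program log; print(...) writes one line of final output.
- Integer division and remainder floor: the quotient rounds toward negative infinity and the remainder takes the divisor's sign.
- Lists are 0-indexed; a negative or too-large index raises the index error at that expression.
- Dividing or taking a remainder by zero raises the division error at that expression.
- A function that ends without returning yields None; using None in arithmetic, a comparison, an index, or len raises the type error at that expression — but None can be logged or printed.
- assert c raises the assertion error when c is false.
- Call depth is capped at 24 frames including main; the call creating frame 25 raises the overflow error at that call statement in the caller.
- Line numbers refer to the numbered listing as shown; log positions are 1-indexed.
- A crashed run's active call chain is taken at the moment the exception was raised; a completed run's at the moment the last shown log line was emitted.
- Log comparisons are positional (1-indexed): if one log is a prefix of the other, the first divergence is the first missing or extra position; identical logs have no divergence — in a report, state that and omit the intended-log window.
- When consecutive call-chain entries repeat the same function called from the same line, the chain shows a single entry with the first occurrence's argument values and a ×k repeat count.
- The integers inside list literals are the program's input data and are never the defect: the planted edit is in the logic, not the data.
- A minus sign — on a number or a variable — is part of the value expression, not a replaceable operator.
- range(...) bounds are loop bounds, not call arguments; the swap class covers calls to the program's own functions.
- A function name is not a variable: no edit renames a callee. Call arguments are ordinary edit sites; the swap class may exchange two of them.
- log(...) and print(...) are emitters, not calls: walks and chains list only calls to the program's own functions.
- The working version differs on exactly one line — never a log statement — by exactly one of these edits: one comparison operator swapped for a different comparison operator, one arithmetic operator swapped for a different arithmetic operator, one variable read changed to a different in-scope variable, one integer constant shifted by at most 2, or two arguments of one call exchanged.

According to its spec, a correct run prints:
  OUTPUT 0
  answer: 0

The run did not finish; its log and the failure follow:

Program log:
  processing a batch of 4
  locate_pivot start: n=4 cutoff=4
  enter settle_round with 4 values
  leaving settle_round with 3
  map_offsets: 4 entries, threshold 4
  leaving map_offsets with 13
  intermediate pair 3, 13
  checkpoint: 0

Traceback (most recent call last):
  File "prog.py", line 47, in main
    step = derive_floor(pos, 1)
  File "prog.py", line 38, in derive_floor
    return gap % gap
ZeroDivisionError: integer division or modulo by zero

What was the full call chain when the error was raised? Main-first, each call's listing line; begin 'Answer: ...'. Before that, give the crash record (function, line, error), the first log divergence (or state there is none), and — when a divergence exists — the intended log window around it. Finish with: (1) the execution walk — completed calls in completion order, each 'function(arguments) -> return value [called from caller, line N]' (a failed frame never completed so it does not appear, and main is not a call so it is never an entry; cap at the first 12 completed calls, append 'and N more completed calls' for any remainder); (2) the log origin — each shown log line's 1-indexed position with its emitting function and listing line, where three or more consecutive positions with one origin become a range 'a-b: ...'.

Answer: main -> derive_floor (called at line 47).
Core observation: Up to the failure, the log is exactly the working version's.
Crash: derive_floor, line 38, ZeroDivisionError.
First divergence: none; the two logs match at every position.
Execution walk:
  settle_round([5, 4, 8, 2]) -> 3  [called from locate_pivot, line 30]
  map_offsets([5, 4, 8, 2], 4) -> 13  [called from locate_pivot, line 31]
  locate_pivot([5, 4, 8, 2], 4) -> 0  [called from main, line 45]
Log line origins:
  1: emitted by main (line 44)
  2: emitted by locate_pivot (line 29)
  3: emitted by settle_round (line 2)
  4: emitted by settle_round (line 7)
  5: emitted by map_offsets (line 11)
  6: emitted by map_offsets (line 16)
  7: emitted by locate_pivot (line 32)
  8: emitted by main (line 46)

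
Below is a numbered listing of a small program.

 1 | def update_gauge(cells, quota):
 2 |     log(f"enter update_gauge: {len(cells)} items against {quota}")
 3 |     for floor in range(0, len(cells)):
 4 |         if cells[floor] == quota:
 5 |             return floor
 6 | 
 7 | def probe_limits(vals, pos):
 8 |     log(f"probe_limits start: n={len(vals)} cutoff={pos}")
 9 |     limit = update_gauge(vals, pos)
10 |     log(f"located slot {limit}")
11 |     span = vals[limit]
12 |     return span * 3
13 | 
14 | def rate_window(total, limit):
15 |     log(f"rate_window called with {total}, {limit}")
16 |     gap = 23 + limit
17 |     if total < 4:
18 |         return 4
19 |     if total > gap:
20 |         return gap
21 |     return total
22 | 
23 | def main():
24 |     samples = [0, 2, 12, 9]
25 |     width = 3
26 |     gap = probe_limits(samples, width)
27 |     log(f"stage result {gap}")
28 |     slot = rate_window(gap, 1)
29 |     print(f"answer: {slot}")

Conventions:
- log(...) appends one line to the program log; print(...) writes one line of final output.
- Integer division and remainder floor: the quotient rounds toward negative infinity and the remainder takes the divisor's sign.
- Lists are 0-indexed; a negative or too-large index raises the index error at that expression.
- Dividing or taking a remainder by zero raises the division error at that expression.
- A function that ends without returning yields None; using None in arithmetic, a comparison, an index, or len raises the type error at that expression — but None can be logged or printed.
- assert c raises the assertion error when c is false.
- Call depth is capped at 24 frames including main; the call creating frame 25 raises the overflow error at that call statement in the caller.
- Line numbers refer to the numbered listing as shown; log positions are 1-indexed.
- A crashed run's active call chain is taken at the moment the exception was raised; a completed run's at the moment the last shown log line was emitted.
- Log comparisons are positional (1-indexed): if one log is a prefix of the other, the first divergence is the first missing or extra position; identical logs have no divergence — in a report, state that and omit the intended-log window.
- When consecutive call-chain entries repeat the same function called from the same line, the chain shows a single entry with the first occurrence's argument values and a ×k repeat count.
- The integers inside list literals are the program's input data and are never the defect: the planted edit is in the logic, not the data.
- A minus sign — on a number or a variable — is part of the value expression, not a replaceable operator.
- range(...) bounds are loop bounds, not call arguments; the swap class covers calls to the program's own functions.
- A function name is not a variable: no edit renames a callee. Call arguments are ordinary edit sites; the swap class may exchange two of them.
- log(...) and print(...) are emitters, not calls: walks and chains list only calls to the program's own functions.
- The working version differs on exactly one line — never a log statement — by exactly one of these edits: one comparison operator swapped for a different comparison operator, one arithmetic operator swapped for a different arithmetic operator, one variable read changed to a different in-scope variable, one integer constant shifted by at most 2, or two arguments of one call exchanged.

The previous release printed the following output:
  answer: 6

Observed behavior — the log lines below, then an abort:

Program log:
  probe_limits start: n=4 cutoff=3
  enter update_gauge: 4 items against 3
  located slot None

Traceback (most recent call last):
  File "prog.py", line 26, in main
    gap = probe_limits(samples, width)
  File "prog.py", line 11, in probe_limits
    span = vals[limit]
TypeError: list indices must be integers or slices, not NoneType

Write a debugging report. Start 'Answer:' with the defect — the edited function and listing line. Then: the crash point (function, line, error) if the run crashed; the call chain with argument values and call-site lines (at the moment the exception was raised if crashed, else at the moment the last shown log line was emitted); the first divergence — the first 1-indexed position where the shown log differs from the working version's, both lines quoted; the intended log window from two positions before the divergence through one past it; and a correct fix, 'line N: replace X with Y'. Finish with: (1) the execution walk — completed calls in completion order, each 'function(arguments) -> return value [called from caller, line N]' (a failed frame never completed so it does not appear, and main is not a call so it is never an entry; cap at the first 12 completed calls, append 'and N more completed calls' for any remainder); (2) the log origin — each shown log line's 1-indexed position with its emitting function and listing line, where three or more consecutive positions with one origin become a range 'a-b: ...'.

Answer: the defect is in main at line 25.
The tell: The earliest visible damage is log position 1 — 'probe_limits start: n=4 cutoff=3' rather than the intended 'probe_limits start: n=4 cutoff=2'.
Crash: probe_limits, line 11, TypeError.
Call chain: main -> probe_limits([0, 2, 12, 9], 3) (called at line 26).
First divergence: position 1; shown 'probe_limits start: n=4 cutoff=3' vs intended 'probe_limits start: n=4 cutoff=2'.
Intended log window:
  1: probe_limits start: n=4 cutoff=2
  2: enter update_gauge: 4 items against 2
Execution walk:
  update_gauge([0, 2, 12, 9], 3) -> None  [called from probe_limits, line 9]
Log origin:
  1: from probe_limits, line 8
  2: from update_gauge, line 2
  3: from probe_limits, line 10
A correct fix: line 25: replace `3` with `2`.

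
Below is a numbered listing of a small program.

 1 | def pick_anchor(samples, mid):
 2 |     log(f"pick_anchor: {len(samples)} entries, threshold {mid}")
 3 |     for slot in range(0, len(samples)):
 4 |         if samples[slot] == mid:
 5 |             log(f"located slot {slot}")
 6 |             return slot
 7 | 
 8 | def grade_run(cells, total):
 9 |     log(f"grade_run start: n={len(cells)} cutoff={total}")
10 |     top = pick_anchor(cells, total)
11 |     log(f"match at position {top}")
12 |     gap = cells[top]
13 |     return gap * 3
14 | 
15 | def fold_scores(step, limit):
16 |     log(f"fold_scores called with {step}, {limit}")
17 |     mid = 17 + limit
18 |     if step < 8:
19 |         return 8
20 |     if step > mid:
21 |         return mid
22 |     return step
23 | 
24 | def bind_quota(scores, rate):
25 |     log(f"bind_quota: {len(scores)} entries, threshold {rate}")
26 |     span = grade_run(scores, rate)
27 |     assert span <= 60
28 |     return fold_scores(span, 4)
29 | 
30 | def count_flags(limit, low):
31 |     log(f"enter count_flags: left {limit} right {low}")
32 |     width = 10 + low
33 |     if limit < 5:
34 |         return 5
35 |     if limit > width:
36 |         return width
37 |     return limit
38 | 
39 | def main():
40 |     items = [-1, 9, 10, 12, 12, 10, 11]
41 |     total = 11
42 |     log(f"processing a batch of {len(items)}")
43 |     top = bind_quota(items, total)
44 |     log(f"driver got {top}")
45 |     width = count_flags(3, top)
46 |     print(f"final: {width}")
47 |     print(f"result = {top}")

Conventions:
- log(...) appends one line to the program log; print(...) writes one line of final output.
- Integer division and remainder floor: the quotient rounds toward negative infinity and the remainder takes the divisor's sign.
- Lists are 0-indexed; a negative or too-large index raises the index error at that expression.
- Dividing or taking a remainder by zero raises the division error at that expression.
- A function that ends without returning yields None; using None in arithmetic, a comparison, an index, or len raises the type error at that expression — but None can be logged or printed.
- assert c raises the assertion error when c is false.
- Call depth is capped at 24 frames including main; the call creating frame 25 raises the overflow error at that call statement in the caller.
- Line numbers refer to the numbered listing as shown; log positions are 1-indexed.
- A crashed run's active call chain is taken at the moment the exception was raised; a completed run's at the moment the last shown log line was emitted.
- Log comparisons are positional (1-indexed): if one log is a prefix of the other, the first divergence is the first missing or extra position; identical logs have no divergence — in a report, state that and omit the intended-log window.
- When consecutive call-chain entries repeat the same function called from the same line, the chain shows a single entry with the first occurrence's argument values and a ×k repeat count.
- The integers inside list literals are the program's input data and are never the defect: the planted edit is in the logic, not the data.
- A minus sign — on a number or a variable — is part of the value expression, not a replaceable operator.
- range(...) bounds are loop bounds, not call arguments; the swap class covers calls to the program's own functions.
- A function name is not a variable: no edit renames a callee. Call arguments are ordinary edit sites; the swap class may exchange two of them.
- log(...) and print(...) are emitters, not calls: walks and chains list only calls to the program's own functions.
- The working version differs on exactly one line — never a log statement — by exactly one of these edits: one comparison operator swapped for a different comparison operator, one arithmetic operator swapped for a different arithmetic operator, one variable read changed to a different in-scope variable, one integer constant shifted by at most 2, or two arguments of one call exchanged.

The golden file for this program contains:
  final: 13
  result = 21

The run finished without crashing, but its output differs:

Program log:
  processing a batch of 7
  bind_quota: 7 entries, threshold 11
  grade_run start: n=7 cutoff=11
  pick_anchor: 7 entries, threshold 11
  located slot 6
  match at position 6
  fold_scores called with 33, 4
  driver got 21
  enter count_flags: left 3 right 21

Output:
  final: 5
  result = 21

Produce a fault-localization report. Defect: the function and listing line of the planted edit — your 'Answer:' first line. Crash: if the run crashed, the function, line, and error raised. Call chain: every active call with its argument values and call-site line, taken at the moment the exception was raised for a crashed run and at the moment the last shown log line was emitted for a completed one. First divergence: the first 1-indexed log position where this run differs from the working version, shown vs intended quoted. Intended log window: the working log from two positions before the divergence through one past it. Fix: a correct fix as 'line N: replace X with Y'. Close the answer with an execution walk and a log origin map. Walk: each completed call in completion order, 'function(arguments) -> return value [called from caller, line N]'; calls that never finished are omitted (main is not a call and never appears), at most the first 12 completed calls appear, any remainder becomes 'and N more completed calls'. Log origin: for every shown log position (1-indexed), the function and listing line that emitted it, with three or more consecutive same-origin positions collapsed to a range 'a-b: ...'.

Answer: the defect is in main at line 45.
Key observation: Log line 9 is where behavior first shows: 'enter count_flags: left 3 right 21' appears instead of 'enter count_flags: left 21 right 3'.
Call chain: main -> count_flags(3, 21) (called at line 45).
First divergence: position 9 — the shown line 'enter count_flags: left 3 right 21' should read 'enter count_flags: left 21 right 3'.
Intended log window:
  7: fold_scores called with 33, 4
  8: driver got 21
  9: enter count_flags: left 21 right 3
Execution walk:
  pick_anchor([-1, 9, 10, 12, 12, 10, 11], 11) -> 6  [called from grade_run, line 10]
  grade_run([-1, 9, 10, 12, 12, 10, 11], 11) -> 33  [called from bind_quota, line 26]
  fold_scores(33, 4) -> 21  [called from bind_quota, line 28]
  bind_quota([-1, 9, 10, 12, 12, 10, 11], 11) -> 21  [called from main, line 43]
  count_flags(3, 21) -> 5  [called from main, line 45]
Log origin:
  1: logged in main at line 42
  2: logged in bind_quota at line 25
  3: logged in grade_run at line 9
  4: logged in pick_anchor at line 2
  5: logged in pick_anchor at line 5
  6: logged in grade_run at line 11
  7: logged in fold_scores at line 16
  8: logged in main at line 44
  9: logged in count_flags at line 31
A correct fix: line 45: replace `count_flags(3, top)` with `count_flags(top, 3)`.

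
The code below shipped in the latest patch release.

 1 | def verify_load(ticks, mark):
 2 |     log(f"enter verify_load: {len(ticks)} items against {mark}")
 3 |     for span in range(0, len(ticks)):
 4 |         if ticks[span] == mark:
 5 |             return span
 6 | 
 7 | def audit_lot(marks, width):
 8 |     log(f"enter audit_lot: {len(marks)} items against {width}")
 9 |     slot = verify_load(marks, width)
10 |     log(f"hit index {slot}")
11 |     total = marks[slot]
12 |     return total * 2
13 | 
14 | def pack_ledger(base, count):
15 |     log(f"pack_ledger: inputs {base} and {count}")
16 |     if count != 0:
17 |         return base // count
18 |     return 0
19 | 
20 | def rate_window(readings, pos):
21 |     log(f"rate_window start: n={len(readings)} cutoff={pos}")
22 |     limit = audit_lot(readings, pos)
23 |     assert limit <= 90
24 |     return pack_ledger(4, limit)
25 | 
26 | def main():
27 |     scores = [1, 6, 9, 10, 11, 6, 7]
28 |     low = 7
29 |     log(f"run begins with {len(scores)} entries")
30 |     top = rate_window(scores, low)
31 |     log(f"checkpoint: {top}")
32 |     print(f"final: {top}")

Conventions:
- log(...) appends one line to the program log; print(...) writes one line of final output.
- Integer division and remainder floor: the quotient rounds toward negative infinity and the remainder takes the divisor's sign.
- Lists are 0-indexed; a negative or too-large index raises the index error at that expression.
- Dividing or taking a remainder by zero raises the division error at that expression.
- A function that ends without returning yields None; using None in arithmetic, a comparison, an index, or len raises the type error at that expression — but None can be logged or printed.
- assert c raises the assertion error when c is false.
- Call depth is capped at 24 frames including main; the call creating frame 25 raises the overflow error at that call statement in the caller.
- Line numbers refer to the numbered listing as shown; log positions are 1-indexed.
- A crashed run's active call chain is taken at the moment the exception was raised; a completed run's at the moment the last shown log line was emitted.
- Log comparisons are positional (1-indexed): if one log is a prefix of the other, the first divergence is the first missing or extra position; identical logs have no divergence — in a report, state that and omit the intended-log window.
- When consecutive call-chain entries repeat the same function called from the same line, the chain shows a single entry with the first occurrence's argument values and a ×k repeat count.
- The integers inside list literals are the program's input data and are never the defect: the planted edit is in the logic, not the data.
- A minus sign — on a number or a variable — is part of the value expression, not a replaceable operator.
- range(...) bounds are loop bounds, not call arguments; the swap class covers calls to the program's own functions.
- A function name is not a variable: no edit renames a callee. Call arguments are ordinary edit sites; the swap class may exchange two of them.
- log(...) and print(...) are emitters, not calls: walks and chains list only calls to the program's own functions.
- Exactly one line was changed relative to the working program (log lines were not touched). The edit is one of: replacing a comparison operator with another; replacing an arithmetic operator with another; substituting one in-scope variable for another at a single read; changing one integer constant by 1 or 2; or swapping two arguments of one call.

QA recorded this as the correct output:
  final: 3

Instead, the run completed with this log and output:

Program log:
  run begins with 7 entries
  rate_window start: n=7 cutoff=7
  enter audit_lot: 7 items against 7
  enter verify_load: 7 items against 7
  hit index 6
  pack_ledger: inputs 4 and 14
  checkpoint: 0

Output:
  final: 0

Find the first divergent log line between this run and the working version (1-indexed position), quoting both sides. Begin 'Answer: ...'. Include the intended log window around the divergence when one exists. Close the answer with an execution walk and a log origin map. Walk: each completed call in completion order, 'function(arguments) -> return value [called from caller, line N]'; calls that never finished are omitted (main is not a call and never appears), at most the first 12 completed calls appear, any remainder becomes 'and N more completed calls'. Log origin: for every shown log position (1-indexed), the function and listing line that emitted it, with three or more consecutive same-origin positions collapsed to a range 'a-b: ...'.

Answer: position 6 — the shown line 'pack_ledger: inputs 4 and 14' should read 'pack_ledger: inputs 14 and 4'.
Intended log window:
  4: enter verify_load: 7 items against 7
  5: hit index 6
  6: pack_ledger: inputs 14 and 4
  7: checkpoint: 3
Execution walk:
  verify_load([1, 6, 9, 10, 11, 6, 7], 7) -> 6  [called from audit_lot, line 9]
  audit_lot([1, 6, 9, 10, 11, 6, 7], 7) -> 14  [called from rate_window, line 22]
  pack_ledger(4, 14) -> 0  [called from rate_window, line 24]
  rate_window([1, 6, 9, 10, 11, 6, 7], 7) -> 0  [called from main, line 30]
Log origin:
  1: from main, line 29
  2: from rate_window, line 21
  3: from audit_lot, line 8
  4: from verify_load, line 2
  5: from audit_lot, line 10
  6: from pack_ledger, line 15
  7: from main, line 31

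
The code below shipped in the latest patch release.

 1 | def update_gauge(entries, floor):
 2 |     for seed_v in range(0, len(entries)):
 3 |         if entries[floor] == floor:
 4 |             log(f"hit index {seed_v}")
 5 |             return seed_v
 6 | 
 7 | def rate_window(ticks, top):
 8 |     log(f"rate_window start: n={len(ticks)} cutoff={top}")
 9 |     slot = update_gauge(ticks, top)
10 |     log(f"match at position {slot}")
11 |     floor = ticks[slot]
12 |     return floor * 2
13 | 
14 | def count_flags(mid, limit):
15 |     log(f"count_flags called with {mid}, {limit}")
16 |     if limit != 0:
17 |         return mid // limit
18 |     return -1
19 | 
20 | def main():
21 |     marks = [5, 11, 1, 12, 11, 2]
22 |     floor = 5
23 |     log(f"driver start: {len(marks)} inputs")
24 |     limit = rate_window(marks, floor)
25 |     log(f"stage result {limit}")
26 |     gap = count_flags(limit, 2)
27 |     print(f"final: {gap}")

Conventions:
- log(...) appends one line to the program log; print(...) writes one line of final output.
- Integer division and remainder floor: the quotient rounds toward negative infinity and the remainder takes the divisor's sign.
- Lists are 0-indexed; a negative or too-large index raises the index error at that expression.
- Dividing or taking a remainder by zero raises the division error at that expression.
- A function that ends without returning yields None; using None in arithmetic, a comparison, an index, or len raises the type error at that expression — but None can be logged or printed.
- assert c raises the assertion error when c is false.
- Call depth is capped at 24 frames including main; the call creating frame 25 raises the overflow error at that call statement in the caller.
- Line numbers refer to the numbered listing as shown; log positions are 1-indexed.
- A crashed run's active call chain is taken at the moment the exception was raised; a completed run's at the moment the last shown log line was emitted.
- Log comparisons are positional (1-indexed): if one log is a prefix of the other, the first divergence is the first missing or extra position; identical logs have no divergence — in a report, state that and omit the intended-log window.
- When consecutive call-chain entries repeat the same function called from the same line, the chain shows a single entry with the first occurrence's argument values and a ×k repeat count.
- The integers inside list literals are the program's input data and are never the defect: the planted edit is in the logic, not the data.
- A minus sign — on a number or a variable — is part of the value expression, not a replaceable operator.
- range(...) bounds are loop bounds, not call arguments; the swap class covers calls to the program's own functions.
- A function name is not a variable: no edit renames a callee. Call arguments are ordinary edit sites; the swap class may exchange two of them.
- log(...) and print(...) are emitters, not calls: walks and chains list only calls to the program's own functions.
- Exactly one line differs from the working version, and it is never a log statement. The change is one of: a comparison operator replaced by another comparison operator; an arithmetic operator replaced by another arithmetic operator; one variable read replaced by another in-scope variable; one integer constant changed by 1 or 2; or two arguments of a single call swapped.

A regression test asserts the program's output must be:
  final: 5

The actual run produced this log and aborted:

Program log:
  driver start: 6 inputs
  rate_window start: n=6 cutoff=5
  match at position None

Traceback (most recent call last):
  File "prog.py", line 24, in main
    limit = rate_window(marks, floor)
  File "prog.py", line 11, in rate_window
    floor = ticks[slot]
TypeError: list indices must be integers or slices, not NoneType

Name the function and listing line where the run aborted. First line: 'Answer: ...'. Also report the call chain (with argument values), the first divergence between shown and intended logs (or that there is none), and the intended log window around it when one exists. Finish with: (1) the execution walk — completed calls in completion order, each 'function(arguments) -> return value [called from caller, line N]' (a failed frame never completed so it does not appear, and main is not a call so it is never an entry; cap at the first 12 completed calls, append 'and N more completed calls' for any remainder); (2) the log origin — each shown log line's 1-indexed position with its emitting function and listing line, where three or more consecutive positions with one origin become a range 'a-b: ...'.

Answer: the error was raised in rate_window, line 11.
Key fact: Everything matches until log position 3, which reads 'match at position None' in place of 'hit index 0'.
Call chain: main -> rate_window([5, 11, 1, 12, 11, 2], 5) (called at line 24).
First divergence: position 3 — the shown line 'match at position None' should read 'hit index 0'.
Intended log window:
  1: driver start: 6 inputs
  2: rate_window start: n=6 cutoff=5
  3: hit index 0
  4: match at position 0
Execution walk:
  update_gauge([5, 11, 1, 12, 11, 2], 5) -> None  [called from rate_window, line 9]
Origin of each log line:
  1 — main, line 23
  2 — rate_window, line 8
  3 — rate_window, line 10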